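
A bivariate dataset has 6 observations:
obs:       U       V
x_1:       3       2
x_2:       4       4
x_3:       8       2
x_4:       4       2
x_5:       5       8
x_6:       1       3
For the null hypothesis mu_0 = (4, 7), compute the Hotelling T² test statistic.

Step 1 — sample mean vector:
  mean(U) = (3 + 4 + 8 + 4 + 5 + 1) / 6 = 25/6 = 4.1667
  mean(V) = (2 + 4 + 2 + 2 + 8 + 3) / 6 = 21/6 = 3.5
  x̄ = (4.1667, 3.5),  deviation x̄ - mu_0 = (4.1667, 3.5) - (4, 7) = (0.1667, -3.5).

Step 2 — sample covariance matrix, S[i,j] = (1/(n-1)) · Σ_k (x_{k,i} - mean_i) · (x_{k,j} - mean_j), divisor n-1 = 5:
  S[U,U] = ((-1.1667)·(-1.1667) + (-0.1667)·(-0.1667) + (3.8333)·(3.8333) + (-0.1667)·(-0.1667) + (0.8333)·(0.8333) + (-3.1667)·(-3.1667)) / 5 = 26.8333/5 = 5.3667
  S[U,V] = ((-1.1667)·(-1.5) + (-0.1667)·(0.5) + (3.8333)·(-1.5) + (-0.1667)·(-1.5) + (0.8333)·(4.5) + (-3.1667)·(-0.5)) / 5 = 1.5/5 = 0.3
  S[V,V] = ((-1.5)·(-1.5) + (0.5)·(0.5) + (-1.5)·(-1.5) + (-1.5)·(-1.5) + (4.5)·(4.5) + (-0.5)·(-0.5)) / 5 = 27.5/5 = 5.5
  S = [[5.3667, 0.3],
 [0.3, 5.5]].

Step 3 — invert S. det(S) = 5.3667·5.5 - (0.3)² = 29.4267.
  S^{-1} = (1/det) · [[d, -b], [-b, a]] = [[0.1869, -0.0102],
 [-0.0102, 0.1824]].

Step 4 — quadratic form (x̄ - mu_0)^T · S^{-1} · (x̄ - mu_0):
  S^{-1} · (x̄ - mu_0) = (0.0668, -0.64),
  (x̄ - mu_0)^T · [...] = (0.1667)·(0.0668) + (-3.5)·(-0.64) = 2.2512.

Step 5 — scale by n: T² = 6 · 2.2512 = 13.507.

T² ≈ 13.507


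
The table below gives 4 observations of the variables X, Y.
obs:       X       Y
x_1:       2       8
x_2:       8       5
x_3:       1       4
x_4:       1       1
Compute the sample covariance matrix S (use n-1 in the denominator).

Step 1 — column means:
  mean(X) = (2 + 8 + 1 + 1) / 4 = 12/4 = 3
  mean(Y) = (8 + 5 + 4 + 1) / 4 = 18/4 = 4.5

Step 2 — sample covariance S[i,j] = (1/(n-1)) · Σ_k (x_{k,i} - mean_i) · (x_{k,j} - mean_j), with n-1 = 3.
  S[X,X] = ((-1)·(-1) + (5)·(5) + (-2)·(-2) + (-2)·(-2)) / 3 = 34/3 = 11.3333
  S[X,Y] = ((-1)·(3.5) + (5)·(0.5) + (-2)·(-0.5) + (-2)·(-3.5)) / 3 = 7/3 = 2.3333
  S[Y,Y] = ((3.5)·(3.5) + (0.5)·(0.5) + (-0.5)·(-0.5) + (-3.5)·(-3.5)) / 3 = 25/3 = 8.3333

S is symmetric (S[j,i] = S[i,j]). Assembling:

S = [[11.3333, 2.3333],
 [2.3333, 8.3333]]


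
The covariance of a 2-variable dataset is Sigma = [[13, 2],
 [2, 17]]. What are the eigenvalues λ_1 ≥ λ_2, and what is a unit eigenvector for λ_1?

Step 1 — characteristic polynomial of 2×2 Sigma:
  det(Sigma - λI) = λ² - trace · λ + det = 0.
  trace = 13 + 17 = 30, det = 13·17 - (2)² = 217.
Step 2 — discriminant:
  Δ = trace² - 4·det = 900 - 868 = 32.
Step 3 — eigenvalues:
  λ = (trace ± √Δ)/2 = (30 ± 5.6569)/2,
  λ_1 = 17.8284,  λ_2 = 12.1716.

Step 4 — unit eigenvector for λ_1: solve (Sigma - λ_1 I)v = 0. First row:
  (13 - 17.8284)·v_x + (2)·v_y = 0, i.e. (-4.8284)·v_x + (2)·v_y = 0,
  so v ∝ (b, λ_1 - a) = (2, 4.8284) = u.
  ||u|| = √((2)² + (4.8284)²) = √(27.3137) ≈ 5.2263,
  v_1 = u/||u|| ≈ (0.3827, 0.9239) (||v_1|| = 1).

λ_1 = 17.8284,  λ_2 = 12.1716;  v_1 ≈ (0.3827, 0.9239)


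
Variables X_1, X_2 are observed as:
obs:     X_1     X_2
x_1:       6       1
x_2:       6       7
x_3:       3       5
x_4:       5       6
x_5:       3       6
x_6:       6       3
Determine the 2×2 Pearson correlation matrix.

Step 1 — column means:
  mean(X_1) = (6 + 6 + 3 + 5 + 3 + 6) / 6 = 29/6 = 4.8333
  mean(X_2) = (1 + 7 + 5 + 6 + 6 + 3) / 6 = 28/6 = 4.6667

Step 2 — sample variances and covariances s[i,j] = (1/(n-1)) · Σ_k (x_{k,i} - mean_i) · (x_{k,j} - mean_j), with n-1 = 5:
  s[X_1,X_1] = ((1.1667)·(1.1667) + (1.1667)·(1.1667) + (-1.8333)·(-1.8333) + (0.1667)·(0.1667) + (-1.8333)·(-1.8333) + (1.1667)·(1.1667)) / 5 = 10.8333/5 = 2.1667
  s[X_1,X_2] = ((1.1667)·(-3.6667) + (1.1667)·(2.3333) + (-1.8333)·(0.3333) + (0.1667)·(1.3333) + (-1.8333)·(1.3333) + (1.1667)·(-1.6667)) / 5 = -6.3333/5 = -1.2667
  s[X_2,X_2] = ((-3.6667)·(-3.6667) + (2.3333)·(2.3333) + (0.3333)·(0.3333) + (1.3333)·(1.3333) + (1.3333)·(1.3333) + (-1.6667)·(-1.6667)) / 5 = 25.3333/5 = 5.0667
  Sample standard deviations s_i = √(s[i,i]):
  s(X_1) = √(2.1667) = 1.472
  s(X_2) = √(5.0667) = 2.2509

Step 3 — r_{ij} = s_{ij} / (s_i · s_j):
  r[X_1,X_1] = 1 (diagonal).
  r[X_1,X_2] = -1.2667 / (1.472 · 2.2509) = -1.2667 / 3.3133 = -0.3823
  r[X_2,X_2] = 1 (diagonal).

R is symmetric with unit diagonal. Assembling:

R = [[1, -0.3823],
 [-0.3823, 1]]


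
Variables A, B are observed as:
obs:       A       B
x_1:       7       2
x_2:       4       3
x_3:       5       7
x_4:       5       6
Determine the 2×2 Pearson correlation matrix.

Step 1 — column means:
  mean(A) = (7 + 4 + 5 + 5) / 4 = 21/4 = 5.25
  mean(B) = (2 + 3 + 7 + 6) / 4 = 18/4 = 4.5

Step 2 — sample variances and covariances s[i,j] = (1/(n-1)) · Σ_k (x_{k,i} - mean_i) · (x_{k,j} - mean_j), with n-1 = 3:
  s[A,A] = ((1.75)·(1.75) + (-1.25)·(-1.25) + (-0.25)·(-0.25) + (-0.25)·(-0.25)) / 3 = 4.75/3 = 1.5833
  s[A,B] = ((1.75)·(-2.5) + (-1.25)·(-1.5) + (-0.25)·(2.5) + (-0.25)·(1.5)) / 3 = -3.5/3 = -1.1667
  s[B,B] = ((-2.5)·(-2.5) + (-1.5)·(-1.5) + (2.5)·(2.5) + (1.5)·(1.5)) / 3 = 17/3 = 5.6667
  Sample standard deviations s_i = √(s[i,i]):
  s(A) = √(1.5833) = 1.2583
  s(B) = √(5.6667) = 2.3805

Step 3 — r_{ij} = s_{ij} / (s_i · s_j):
  r[A,A] = 1 (diagonal).
  r[A,B] = -1.1667 / (1.2583 · 2.3805) = -1.1667 / 2.9954 = -0.3895
  r[B,B] = 1 (diagonal).

R is symmetric with unit diagonal. Assembling:

R = [[1, -0.3895],
 [-0.3895, 1]]


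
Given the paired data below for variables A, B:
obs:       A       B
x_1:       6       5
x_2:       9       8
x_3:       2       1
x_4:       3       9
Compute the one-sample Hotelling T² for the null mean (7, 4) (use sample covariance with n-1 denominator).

Step 1 — sample mean vector:
  mean(A) = (6 + 9 + 2 + 3) / 4 = 20/4 = 5
  mean(B) = (5 + 8 + 1 + 9) / 4 = 23/4 = 5.75
  x̄ = (5, 5.75),  deviation x̄ - mu_0 = (5, 5.75) - (7, 4) = (-2, 1.75).

Step 2 — sample covariance matrix, S[i,j] = (1/(n-1)) · Σ_k (x_{k,i} - mean_i) · (x_{k,j} - mean_j), divisor n-1 = 3:
  S[A,A] = ((1)·(1) + (4)·(4) + (-3)·(-3) + (-2)·(-2)) / 3 = 30/3 = 10
  S[A,B] = ((1)·(-0.75) + (4)·(2.25) + (-3)·(-4.75) + (-2)·(3.25)) / 3 = 16/3 = 5.3333
  S[B,B] = ((-0.75)·(-0.75) + (2.25)·(2.25) + (-4.75)·(-4.75) + (3.25)·(3.25)) / 3 = 38.75/3 = 12.9167
  S = [[10, 5.3333],
 [5.3333, 12.9167]].

Step 3 — invert S. det(S) = 10·12.9167 - (5.3333)² = 100.7222.
  S^{-1} = (1/det) · [[d, -b], [-b, a]] = [[0.1282, -0.053],
 [-0.053, 0.0993]].

Step 4 — quadratic form (x̄ - mu_0)^T · S^{-1} · (x̄ - mu_0):
  S^{-1} · (x̄ - mu_0) = (-0.3491, 0.2796),
  (x̄ - mu_0)^T · [...] = (-2)·(-0.3491) + (1.75)·(0.2796) = 1.1877.

Step 5 — scale by n: T² = 4 · 1.1877 = 4.7507.

T² ≈ 4.7507


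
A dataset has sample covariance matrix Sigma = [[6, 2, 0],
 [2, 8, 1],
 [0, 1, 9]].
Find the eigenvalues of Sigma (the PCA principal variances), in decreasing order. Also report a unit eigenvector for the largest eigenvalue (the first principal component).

Step 1 — characteristic polynomial p(λ) = det(λI - Sigma) = λ³ - tr·λ² + c_1·λ - det, where tr = trace, c_1 = sum of the principal 2×2 minors, det = det(Sigma):
  tr = 6 + 8 + 9 = 23,
  c_1 = (6·8 - (2)²) + (6·9 - (0)²) + (8·9 - (1)²) = 44 + 54 + 71 = 169,
  det = 6·(8·9 - (1)²) - (2)·((2)·9 - (1)·(0)) + (0)·((2)·(1) - 8·(0)) = 6·(71) - (2)·(18) + (0)·(2) = 390.
  So p(λ) = λ³ - 23λ² + 169λ - 390.
Step 2 — look for an integer root (rational root theorem: any rational root is an integer divisor of 390). Testing λ = 10:
  p(10) = 1000 - 2300 + 1690 - 390 = 0  ✓
  Dividing out (λ - 10): p(λ) = (λ - 10)(λ² - 13λ + 39).
Step 3 — remaining eigenvalues from the quadratic λ² - 13λ + 39 = 0:
  Δ = 13² - 4·39 = 169 - 156 = 13,  λ = (13 ± √13)/2 = (13 ± 3.6056)/2 ≈ 8.3028 or 4.6972.
  Sorted: λ_1 = 10,  λ_2 = 8.3028,  λ_3 = 4.6972  (check: sum = 23 = tr ✓).

Step 4 — unit eigenvector for λ_1 = 10: v spans the null space of (Sigma - λ_1 I), whose rows are
  r_1 = (-4, 2, 0),  r_2 = (2, -2, 1),  r_3 = (0, 1, -1).
  v is orthogonal to every row, so take v ∝ r_1 × r_2 = ((2)·(1) - (0)·(-2), (0)·(2) - (-4)·(1), (-4)·(-2) - (2)·(2)) = (2, 4, 4).
  Rescale (divide by 2): u = (1, 2, 2).
  ||u|| = √((1)² + (2)² + (2)²) = √(9) = 3,  v_1 = u/||u|| ≈ (0.3333, 0.6667, 0.6667) (||v_1|| = 1).

λ_1 = 10,  λ_2 = 8.3028,  λ_3 = 4.6972;  v_1 ≈ (0.3333, 0.6667, 0.6667)


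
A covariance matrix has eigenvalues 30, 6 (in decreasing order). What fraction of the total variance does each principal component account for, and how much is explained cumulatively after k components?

Step 1 — total variance = trace(Sigma) = Σ λ_i = 30 + 6 = 36.

Step 2 — fraction explained by component i = λ_i / Σ λ:
  PC1: 30/36 = 0.8333
  PC2: 6/36 = 0.1667

Step 3 — cumulative fraction after k components = (λ_1 + ... + λ_k) / Σ λ:
  k = 1: 30/36 = 0.8333
  k = 2: (30 + 6)/36 = 36/36 = 1

Summary (fraction, with percent):

explained: PC1 0.8333 (83.33%), PC2 0.1667 (16.67%);  cumulative: 0.8333, 1


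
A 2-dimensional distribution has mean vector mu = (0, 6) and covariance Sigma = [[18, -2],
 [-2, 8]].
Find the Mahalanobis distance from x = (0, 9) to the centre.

Step 1 — centre the observation: (x - mu) = (0, 3).

Step 2 — invert Sigma. det(Sigma) = 18·8 - (-2)² = 140.
  Sigma^{-1} = (1/det) · [[d, -b], [-b, a]] = [[0.0571, 0.0143],
 [0.0143, 0.1286]].

Step 3 — form the quadratic (x - mu)^T · Sigma^{-1} · (x - mu):
  Sigma^{-1} · (x - mu) = (0.0429, 0.3857).
  (x - mu)^T · [Sigma^{-1} · (x - mu)] = (0)·(0.0429) + (3)·(0.3857) = 1.1571.

Step 4 — take square root: d = √(1.1571) ≈ 1.0757.

d(x, mu) = √(1.1571) ≈ 1.0757


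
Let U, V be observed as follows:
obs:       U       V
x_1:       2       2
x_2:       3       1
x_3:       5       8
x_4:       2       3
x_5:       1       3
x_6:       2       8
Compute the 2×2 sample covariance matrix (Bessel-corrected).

Step 1 — column means:
  mean(U) = (2 + 3 + 5 + 2 + 1 + 2) / 6 = 15/6 = 2.5
  mean(V) = (2 + 1 + 8 + 3 + 3 + 8) / 6 = 25/6 = 4.1667

Step 2 — sample covariance S[i,j] = (1/(n-1)) · Σ_k (x_{k,i} - mean_i) · (x_{k,j} - mean_j), with n-1 = 5.
  S[U,U] = ((-0.5)·(-0.5) + (0.5)·(0.5) + (2.5)·(2.5) + (-0.5)·(-0.5) + (-1.5)·(-1.5) + (-0.5)·(-0.5)) / 5 = 9.5/5 = 1.9
  S[U,V] = ((-0.5)·(-2.1667) + (0.5)·(-3.1667) + (2.5)·(3.8333) + (-0.5)·(-1.1667) + (-1.5)·(-1.1667) + (-0.5)·(3.8333)) / 5 = 9.5/5 = 1.9
  S[V,V] = ((-2.1667)·(-2.1667) + (-3.1667)·(-3.1667) + (3.8333)·(3.8333) + (-1.1667)·(-1.1667) + (-1.1667)·(-1.1667) + (3.8333)·(3.8333)) / 5 = 46.8333/5 = 9.3667

S is symmetric (S[j,i] = S[i,j]). Assembling:

S = [[1.9, 1.9],
 [1.9, 9.3667]]


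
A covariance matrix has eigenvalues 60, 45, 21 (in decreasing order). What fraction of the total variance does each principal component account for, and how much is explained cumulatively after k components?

Step 1 — total variance = trace(Sigma) = Σ λ_i = 60 + 45 + 21 = 126.

Step 2 — fraction explained by component i = λ_i / Σ λ:
  PC1: 60/126 = 0.4762
  PC2: 45/126 = 0.3571
  PC3: 21/126 = 0.1667

Step 3 — cumulative fraction after k components = (λ_1 + ... + λ_k) / Σ λ:
  k = 1: 60/126 = 0.4762
  k = 2: (60 + 45)/126 = 105/126 = 0.8333
  k = 3: (60 + 45 + 21)/126 = 126/126 = 1

Summary (fraction, with percent):

explained: PC1 0.4762 (47.62%), PC2 0.3571 (35.71%), PC3 0.1667 (16.67%);  cumulative: 0.4762, 0.8333, 1


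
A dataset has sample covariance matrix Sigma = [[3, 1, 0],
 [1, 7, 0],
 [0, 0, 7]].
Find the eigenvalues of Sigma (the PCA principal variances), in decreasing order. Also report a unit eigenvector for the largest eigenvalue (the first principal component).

Step 1 — characteristic polynomial p(λ) = det(λI - Sigma) = λ³ - tr·λ² + c_1·λ - det, where tr = trace, c_1 = sum of the principal 2×2 minors, det = det(Sigma):
  tr = 3 + 7 + 7 = 17,
  c_1 = (3·7 - (1)²) + (3·7 - (0)²) + (7·7 - (0)²) = 20 + 21 + 49 = 90,
  det = 3·(7·7 - (0)²) - (1)·((1)·7 - (0)·(0)) + (0)·((1)·(0) - 7·(0)) = 3·(49) - (1)·(7) + (0)·(0) = 140.
  So p(λ) = λ³ - 17λ² + 90λ - 140.
Step 2 — look for an integer root (rational root theorem: any rational root is an integer divisor of 140). Testing λ = 7:
  p(7) = 343 - 833 + 630 - 140 = 0  ✓
  Dividing out (λ - 7): p(λ) = (λ - 7)(λ² - 10λ + 20).
Step 3 — remaining eigenvalues from the quadratic λ² - 10λ + 20 = 0:
  Δ = 10² - 4·20 = 100 - 80 = 20,  λ = (10 ± √20)/2 = (10 ± 4.4721)/2 ≈ 7.2361 or 2.7639.
  Sorted: λ_1 = 7.2361,  λ_2 = 7,  λ_3 = 2.7639  (check: sum = 17 = tr ✓).

Step 4 — unit eigenvector for λ_1 ≈ 7.2361: v spans the null space of (Sigma - λ_1 I), whose rows are
  r_1 = (-4.2361, 1, 0),  r_2 = (1, -0.2361, 0),  r_3 = (0, 0, -0.2361).
  v is orthogonal to every row, so take v ∝ r_1 × r_3 = ((1)·(-0.2361) - (0)·(0), (0)·(0) - (-4.2361)·(-0.2361), (-4.2361)·(0) - (1)·(0)) ≈ (-0.2361, -1, 0).
  Rescale (multiply by -1 so the first nonzero entry is positive): u = (0.2361, 1, 0).
  ||u|| = √((0.2361)² + (1)² + (0)²) = √(1.0557) ≈ 1.0275,  v_1 = u/||u|| ≈ (0.2298, 0.9732, 0) (||v_1|| = 1).

λ_1 = 7.2361,  λ_2 = 7,  λ_3 = 2.7639;  v_1 ≈ (0.2298, 0.9732, 0)


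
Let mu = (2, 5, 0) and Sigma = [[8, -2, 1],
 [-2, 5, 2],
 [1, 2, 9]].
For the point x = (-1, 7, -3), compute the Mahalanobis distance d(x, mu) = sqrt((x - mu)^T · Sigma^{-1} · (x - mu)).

Step 1 — centre the observation: (x - mu) = (-3, 2, -3).

Step 2 — invert Sigma (cofactor / det for 3×3, or solve directly):
  Sigma^{-1} = [[0.147, 0.0717, -0.0323],
 [0.0717, 0.2545, -0.0645],
 [-0.0323, -0.0645, 0.129]].

Step 3 — form the quadratic (x - mu)^T · Sigma^{-1} · (x - mu):
  Sigma^{-1} · (x - mu) = (-0.2007, 0.4875, -0.4194).
  (x - mu)^T · [Sigma^{-1} · (x - mu)] = (-3)·(-0.2007) + (2)·(0.4875) + (-3)·(-0.4194) = 2.8351.

Step 4 — take square root: d = √(2.8351) ≈ 1.6838.

d(x, mu) = √(2.8351) ≈ 1.6838


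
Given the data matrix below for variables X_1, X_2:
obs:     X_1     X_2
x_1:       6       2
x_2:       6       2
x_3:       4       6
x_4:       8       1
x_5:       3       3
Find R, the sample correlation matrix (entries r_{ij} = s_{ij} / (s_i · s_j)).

Step 1 — column means:
  mean(X_1) = (6 + 6 + 4 + 8 + 3) / 5 = 27/5 = 5.4
  mean(X_2) = (2 + 2 + 6 + 1 + 3) / 5 = 14/5 = 2.8

Step 2 — sample variances and covariances s[i,j] = (1/(n-1)) · Σ_k (x_{k,i} - mean_i) · (x_{k,j} - mean_j), with n-1 = 4:
  s[X_1,X_1] = ((0.6)·(0.6) + (0.6)·(0.6) + (-1.4)·(-1.4) + (2.6)·(2.6) + (-2.4)·(-2.4)) / 4 = 15.2/4 = 3.8
  s[X_1,X_2] = ((0.6)·(-0.8) + (0.6)·(-0.8) + (-1.4)·(3.2) + (2.6)·(-1.8) + (-2.4)·(0.2)) / 4 = -10.6/4 = -2.65
  s[X_2,X_2] = ((-0.8)·(-0.8) + (-0.8)·(-0.8) + (3.2)·(3.2) + (-1.8)·(-1.8) + (0.2)·(0.2)) / 4 = 14.8/4 = 3.7
  Sample standard deviations s_i = √(s[i,i]):
  s(X_1) = √(3.8) = 1.9494
  s(X_2) = √(3.7) = 1.9235

Step 3 — r_{ij} = s_{ij} / (s_i · s_j):
  r[X_1,X_1] = 1 (diagonal).
  r[X_1,X_2] = -2.65 / (1.9494 · 1.9235) = -2.65 / 3.7497 = -0.7067
  r[X_2,X_2] = 1 (diagonal).

R is symmetric with unit diagonal. Assembling:

R = [[1, -0.7067],
 [-0.7067, 1]]


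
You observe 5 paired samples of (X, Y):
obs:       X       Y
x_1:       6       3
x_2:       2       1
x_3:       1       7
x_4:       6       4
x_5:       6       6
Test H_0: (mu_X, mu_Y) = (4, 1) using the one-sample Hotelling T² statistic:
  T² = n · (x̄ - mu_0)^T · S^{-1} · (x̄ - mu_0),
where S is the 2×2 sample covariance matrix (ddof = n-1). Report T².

Step 1 — sample mean vector:
  mean(X) = (6 + 2 + 1 + 6 + 6) / 5 = 21/5 = 4.2
  mean(Y) = (3 + 1 + 7 + 4 + 6) / 5 = 21/5 = 4.2
  x̄ = (4.2, 4.2),  deviation x̄ - mu_0 = (4.2, 4.2) - (4, 1) = (0.2, 3.2).

Step 2 — sample covariance matrix, S[i,j] = (1/(n-1)) · Σ_k (x_{k,i} - mean_i) · (x_{k,j} - mean_j), divisor n-1 = 4:
  S[X,X] = ((1.8)·(1.8) + (-2.2)·(-2.2) + (-3.2)·(-3.2) + (1.8)·(1.8) + (1.8)·(1.8)) / 4 = 24.8/4 = 6.2
  S[X,Y] = ((1.8)·(-1.2) + (-2.2)·(-3.2) + (-3.2)·(2.8) + (1.8)·(-0.2) + (1.8)·(1.8)) / 4 = -1.2/4 = -0.3
  S[Y,Y] = ((-1.2)·(-1.2) + (-3.2)·(-3.2) + (2.8)·(2.8) + (-0.2)·(-0.2) + (1.8)·(1.8)) / 4 = 22.8/4 = 5.7
  S = [[6.2, -0.3],
 [-0.3, 5.7]].

Step 3 — invert S. det(S) = 6.2·5.7 - (-0.3)² = 35.25.
  S^{-1} = (1/det) · [[d, -b], [-b, a]] = [[0.1617, 0.0085],
 [0.0085, 0.1759]].

Step 4 — quadratic form (x̄ - mu_0)^T · S^{-1} · (x̄ - mu_0):
  S^{-1} · (x̄ - mu_0) = (0.0596, 0.5645),
  (x̄ - mu_0)^T · [...] = (0.2)·(0.0596) + (3.2)·(0.5645) = 1.8184.

Step 5 — scale by n: T² = 5 · 1.8184 = 9.0922.

T² ≈ 9.0922


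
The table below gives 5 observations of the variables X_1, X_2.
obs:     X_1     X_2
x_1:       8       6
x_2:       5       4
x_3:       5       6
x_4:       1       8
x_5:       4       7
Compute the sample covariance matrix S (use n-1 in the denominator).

Step 1 — column means:
  mean(X_1) = (8 + 5 + 5 + 1 + 4) / 5 = 23/5 = 4.6
  mean(X_2) = (6 + 4 + 6 + 8 + 7) / 5 = 31/5 = 6.2

Step 2 — sample covariance S[i,j] = (1/(n-1)) · Σ_k (x_{k,i} - mean_i) · (x_{k,j} - mean_j), with n-1 = 4.
  S[X_1,X_1] = ((3.4)·(3.4) + (0.4)·(0.4) + (0.4)·(0.4) + (-3.6)·(-3.6) + (-0.6)·(-0.6)) / 4 = 25.2/4 = 6.3
  S[X_1,X_2] = ((3.4)·(-0.2) + (0.4)·(-2.2) + (0.4)·(-0.2) + (-3.6)·(1.8) + (-0.6)·(0.8)) / 4 = -8.6/4 = -2.15
  S[X_2,X_2] = ((-0.2)·(-0.2) + (-2.2)·(-2.2) + (-0.2)·(-0.2) + (1.8)·(1.8) + (0.8)·(0.8)) / 4 = 8.8/4 = 2.2

S is symmetric (S[j,i] = S[i,j]). Assembling:

S = [[6.3, -2.15],
 [-2.15, 2.2]]


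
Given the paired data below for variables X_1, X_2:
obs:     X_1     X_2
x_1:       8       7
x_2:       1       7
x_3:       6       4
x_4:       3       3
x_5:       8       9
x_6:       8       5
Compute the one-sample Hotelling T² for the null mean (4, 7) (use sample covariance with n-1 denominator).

Step 1 — sample mean vector:
  mean(X_1) = (8 + 1 + 6 + 3 + 8 + 8) / 6 = 34/6 = 5.6667
  mean(X_2) = (7 + 7 + 4 + 3 + 9 + 5) / 6 = 35/6 = 5.8333
  x̄ = (5.6667, 5.8333),  deviation x̄ - mu_0 = (5.6667, 5.8333) - (4, 7) = (1.6667, -1.1667).

Step 2 — sample covariance matrix, S[i,j] = (1/(n-1)) · Σ_k (x_{k,i} - mean_i) · (x_{k,j} - mean_j), divisor n-1 = 5:
  S[X_1,X_1] = ((2.3333)·(2.3333) + (-4.6667)·(-4.6667) + (0.3333)·(0.3333) + (-2.6667)·(-2.6667) + (2.3333)·(2.3333) + (2.3333)·(2.3333)) / 5 = 45.3333/5 = 9.0667
  S[X_1,X_2] = ((2.3333)·(1.1667) + (-4.6667)·(1.1667) + (0.3333)·(-1.8333) + (-2.6667)·(-2.8333) + (2.3333)·(3.1667) + (2.3333)·(-0.8333)) / 5 = 9.6667/5 = 1.9333
  S[X_2,X_2] = ((1.1667)·(1.1667) + (1.1667)·(1.1667) + (-1.8333)·(-1.8333) + (-2.8333)·(-2.8333) + (3.1667)·(3.1667) + (-0.8333)·(-0.8333)) / 5 = 24.8333/5 = 4.9667
  S = [[9.0667, 1.9333],
 [1.9333, 4.9667]].

Step 3 — invert S. det(S) = 9.0667·4.9667 - (1.9333)² = 41.2933.
  S^{-1} = (1/det) · [[d, -b], [-b, a]] = [[0.1203, -0.0468],
 [-0.0468, 0.2196]].

Step 4 — quadratic form (x̄ - mu_0)^T · S^{-1} · (x̄ - mu_0):
  S^{-1} · (x̄ - mu_0) = (0.2551, -0.3342),
  (x̄ - mu_0)^T · [...] = (1.6667)·(0.2551) + (-1.1667)·(-0.3342) = 0.815.

Step 5 — scale by n: T² = 6 · 0.815 = 4.8902.

T² ≈ 4.8902


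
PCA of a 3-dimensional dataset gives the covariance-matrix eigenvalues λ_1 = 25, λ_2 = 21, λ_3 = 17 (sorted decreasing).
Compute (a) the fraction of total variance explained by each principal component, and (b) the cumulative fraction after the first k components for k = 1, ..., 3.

Step 1 — total variance = trace(Sigma) = Σ λ_i = 25 + 21 + 17 = 63.

Step 2 — fraction explained by component i = λ_i / Σ λ:
  PC1: 25/63 = 0.3968
  PC2: 21/63 = 0.3333
  PC3: 17/63 = 0.2698

Step 3 — cumulative fraction after k components = (λ_1 + ... + λ_k) / Σ λ:
  k = 1: 25/63 = 0.3968
  k = 2: (25 + 21)/63 = 46/63 = 0.7302
  k = 3: (25 + 21 + 17)/63 = 63/63 = 1

Summary (fraction, with percent):

explained: PC1 0.3968 (39.68%), PC2 0.3333 (33.33%), PC3 0.2698 (26.98%);  cumulative: 0.3968, 0.7302, 1


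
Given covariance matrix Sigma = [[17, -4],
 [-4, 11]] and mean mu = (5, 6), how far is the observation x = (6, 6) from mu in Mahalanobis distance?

Step 1 — centre the observation: (x - mu) = (1, 0).

Step 2 — invert Sigma. det(Sigma) = 17·11 - (-4)² = 171.
  Sigma^{-1} = (1/det) · [[d, -b], [-b, a]] = [[0.0643, 0.0234],
 [0.0234, 0.0994]].

Step 3 — form the quadratic (x - mu)^T · Sigma^{-1} · (x - mu):
  Sigma^{-1} · (x - mu) = (0.0643, 0.0234).
  (x - mu)^T · [Sigma^{-1} · (x - mu)] = (1)·(0.0643) + (0)·(0.0234) = 0.0643.

Step 4 — take square root: d = √(0.0643) ≈ 0.2536.

d(x, mu) = √(0.0643) ≈ 0.2536


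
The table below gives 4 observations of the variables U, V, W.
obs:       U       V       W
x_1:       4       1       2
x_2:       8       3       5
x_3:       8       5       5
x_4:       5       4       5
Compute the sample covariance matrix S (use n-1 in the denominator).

Step 1 — column means:
  mean(U) = (4 + 8 + 8 + 5) / 4 = 25/4 = 6.25
  mean(V) = (1 + 3 + 5 + 4) / 4 = 13/4 = 3.25
  mean(W) = (2 + 5 + 5 + 5) / 4 = 17/4 = 4.25

Step 2 — sample covariance S[i,j] = (1/(n-1)) · Σ_k (x_{k,i} - mean_i) · (x_{k,j} - mean_j), with n-1 = 3.
  S[U,U] = ((-2.25)·(-2.25) + (1.75)·(1.75) + (1.75)·(1.75) + (-1.25)·(-1.25)) / 3 = 12.75/3 = 4.25
  S[U,V] = ((-2.25)·(-2.25) + (1.75)·(-0.25) + (1.75)·(1.75) + (-1.25)·(0.75)) / 3 = 6.75/3 = 2.25
  S[U,W] = ((-2.25)·(-2.25) + (1.75)·(0.75) + (1.75)·(0.75) + (-1.25)·(0.75)) / 3 = 6.75/3 = 2.25
  S[V,V] = ((-2.25)·(-2.25) + (-0.25)·(-0.25) + (1.75)·(1.75) + (0.75)·(0.75)) / 3 = 8.75/3 = 2.9167
  S[V,W] = ((-2.25)·(-2.25) + (-0.25)·(0.75) + (1.75)·(0.75) + (0.75)·(0.75)) / 3 = 6.75/3 = 2.25
  S[W,W] = ((-2.25)·(-2.25) + (0.75)·(0.75) + (0.75)·(0.75) + (0.75)·(0.75)) / 3 = 6.75/3 = 2.25

S is symmetric (S[j,i] = S[i,j]). Assembling:

S = [[4.25, 2.25, 2.25],
 [2.25, 2.9167, 2.25],
 [2.25, 2.25, 2.25]]


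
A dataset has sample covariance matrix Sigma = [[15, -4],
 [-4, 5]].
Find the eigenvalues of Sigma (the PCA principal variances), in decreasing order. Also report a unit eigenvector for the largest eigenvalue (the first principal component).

Step 1 — characteristic polynomial of 2×2 Sigma:
  det(Sigma - λI) = λ² - trace · λ + det = 0.
  trace = 15 + 5 = 20, det = 15·5 - (-4)² = 59.
Step 2 — discriminant:
  Δ = trace² - 4·det = 400 - 236 = 164.
Step 3 — eigenvalues:
  λ = (trace ± √Δ)/2 = (20 ± 12.8062)/2,
  λ_1 = 16.4031,  λ_2 = 3.5969.

Step 4 — unit eigenvector for λ_1: solve (Sigma - λ_1 I)v = 0. First row:
  (15 - 16.4031)·v_x + (-4)·v_y = 0, i.e. (-1.4031)·v_x + (-4)·v_y = 0,
  so v ∝ (b, λ_1 - a) = (-4, 1.4031); multiply by -1 so the first entry is positive: u = (4, -1.4031).
  ||u|| = √((4)² + (-1.4031)²) = √(17.9688) ≈ 4.239,
  v_1 = u/||u|| ≈ (0.9436, -0.331) (||v_1|| = 1).

λ_1 = 16.4031,  λ_2 = 3.5969;  v_1 ≈ (0.9436, -0.331)


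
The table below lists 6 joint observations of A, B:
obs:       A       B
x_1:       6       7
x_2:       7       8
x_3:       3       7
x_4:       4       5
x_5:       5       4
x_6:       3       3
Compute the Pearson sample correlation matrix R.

Step 1 — column means:
  mean(A) = (6 + 7 + 3 + 4 + 5 + 3) / 6 = 28/6 = 4.6667
  mean(B) = (7 + 8 + 7 + 5 + 4 + 3) / 6 = 34/6 = 5.6667

Step 2 — sample variances and covariances s[i,j] = (1/(n-1)) · Σ_k (x_{k,i} - mean_i) · (x_{k,j} - mean_j), with n-1 = 5:
  s[A,A] = ((1.3333)·(1.3333) + (2.3333)·(2.3333) + (-1.6667)·(-1.6667) + (-0.6667)·(-0.6667) + (0.3333)·(0.3333) + (-1.6667)·(-1.6667)) / 5 = 13.3333/5 = 2.6667
  s[A,B] = ((1.3333)·(1.3333) + (2.3333)·(2.3333) + (-1.6667)·(1.3333) + (-0.6667)·(-0.6667) + (0.3333)·(-1.6667) + (-1.6667)·(-2.6667)) / 5 = 9.3333/5 = 1.8667
  s[B,B] = ((1.3333)·(1.3333) + (2.3333)·(2.3333) + (1.3333)·(1.3333) + (-0.6667)·(-0.6667) + (-1.6667)·(-1.6667) + (-2.6667)·(-2.6667)) / 5 = 19.3333/5 = 3.8667
  Sample standard deviations s_i = √(s[i,i]):
  s(A) = √(2.6667) = 1.633
  s(B) = √(3.8667) = 1.9664

Step 3 — r_{ij} = s_{ij} / (s_i · s_j):
  r[A,A] = 1 (diagonal).
  r[A,B] = 1.8667 / (1.633 · 1.9664) = 1.8667 / 3.2111 = 0.5813
  r[B,B] = 1 (diagonal).

R is symmetric with unit diagonal. Assembling:

R = [[1, 0.5813],
 [0.5813, 1]]


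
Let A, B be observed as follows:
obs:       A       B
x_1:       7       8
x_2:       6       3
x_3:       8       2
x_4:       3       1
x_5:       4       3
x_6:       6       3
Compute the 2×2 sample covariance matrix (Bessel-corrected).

Step 1 — column means:
  mean(A) = (7 + 6 + 8 + 3 + 4 + 6) / 6 = 34/6 = 5.6667
  mean(B) = (8 + 3 + 2 + 1 + 3 + 3) / 6 = 20/6 = 3.3333

Step 2 — sample covariance S[i,j] = (1/(n-1)) · Σ_k (x_{k,i} - mean_i) · (x_{k,j} - mean_j), with n-1 = 5.
  S[A,A] = ((1.3333)·(1.3333) + (0.3333)·(0.3333) + (2.3333)·(2.3333) + (-2.6667)·(-2.6667) + (-1.6667)·(-1.6667) + (0.3333)·(0.3333)) / 5 = 17.3333/5 = 3.4667
  S[A,B] = ((1.3333)·(4.6667) + (0.3333)·(-0.3333) + (2.3333)·(-1.3333) + (-2.6667)·(-2.3333) + (-1.6667)·(-0.3333) + (0.3333)·(-0.3333)) / 5 = 9.6667/5 = 1.9333
  S[B,B] = ((4.6667)·(4.6667) + (-0.3333)·(-0.3333) + (-1.3333)·(-1.3333) + (-2.3333)·(-2.3333) + (-0.3333)·(-0.3333) + (-0.3333)·(-0.3333)) / 5 = 29.3333/5 = 5.8667

S is symmetric (S[j,i] = S[i,j]). Assembling:

S = [[3.4667, 1.9333],
 [1.9333, 5.8667]]


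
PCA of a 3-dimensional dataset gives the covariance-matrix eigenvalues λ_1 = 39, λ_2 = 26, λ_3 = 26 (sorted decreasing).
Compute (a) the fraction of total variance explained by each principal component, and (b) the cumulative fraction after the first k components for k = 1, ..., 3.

Step 1 — total variance = trace(Sigma) = Σ λ_i = 39 + 26 + 26 = 91.

Step 2 — fraction explained by component i = λ_i / Σ λ:
  PC1: 39/91 = 0.4286
  PC2: 26/91 = 0.2857
  PC3: 26/91 = 0.2857

Step 3 — cumulative fraction after k components = (λ_1 + ... + λ_k) / Σ λ:
  k = 1: 39/91 = 0.4286
  k = 2: (39 + 26)/91 = 65/91 = 0.7143
  k = 3: (39 + 26 + 26)/91 = 91/91 = 1

Summary (fraction, with percent):

explained: PC1 0.4286 (42.86%), PC2 0.2857 (28.57%), PC3 0.2857 (28.57%);  cumulative: 0.4286, 0.7143, 1


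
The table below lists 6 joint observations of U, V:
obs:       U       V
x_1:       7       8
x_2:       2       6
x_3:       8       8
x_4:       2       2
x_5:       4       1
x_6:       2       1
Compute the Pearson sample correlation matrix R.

Step 1 — column means:
  mean(U) = (7 + 2 + 8 + 2 + 4 + 2) / 6 = 25/6 = 4.1667
  mean(V) = (8 + 6 + 8 + 2 + 1 + 1) / 6 = 26/6 = 4.3333

Step 2 — sample variances and covariances s[i,j] = (1/(n-1)) · Σ_k (x_{k,i} - mean_i) · (x_{k,j} - mean_j), with n-1 = 5:
  s[U,U] = ((2.8333)·(2.8333) + (-2.1667)·(-2.1667) + (3.8333)·(3.8333) + (-2.1667)·(-2.1667) + (-0.1667)·(-0.1667) + (-2.1667)·(-2.1667)) / 5 = 36.8333/5 = 7.3667
  s[U,V] = ((2.8333)·(3.6667) + (-2.1667)·(1.6667) + (3.8333)·(3.6667) + (-2.1667)·(-2.3333) + (-0.1667)·(-3.3333) + (-2.1667)·(-3.3333)) / 5 = 33.6667/5 = 6.7333
  s[V,V] = ((3.6667)·(3.6667) + (1.6667)·(1.6667) + (3.6667)·(3.6667) + (-2.3333)·(-2.3333) + (-3.3333)·(-3.3333) + (-3.3333)·(-3.3333)) / 5 = 57.3333/5 = 11.4667
  Sample standard deviations s_i = √(s[i,i]):
  s(U) = √(7.3667) = 2.7142
  s(V) = √(11.4667) = 3.3862

Step 3 — r_{ij} = s_{ij} / (s_i · s_j):
  r[U,U] = 1 (diagonal).
  r[U,V] = 6.7333 / (2.7142 · 3.3862) = 6.7333 / 9.1908 = 0.7326
  r[V,V] = 1 (diagonal).

R is symmetric with unit diagonal. Assembling:

R = [[1, 0.7326],
 [0.7326, 1]]


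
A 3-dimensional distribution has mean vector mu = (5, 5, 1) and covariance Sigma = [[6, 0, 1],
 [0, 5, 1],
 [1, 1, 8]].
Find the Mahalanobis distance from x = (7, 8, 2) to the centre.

Step 1 — centre the observation: (x - mu) = (2, 3, 1).

Step 2 — invert Sigma (cofactor / det for 3×3, or solve directly):
  Sigma^{-1} = [[0.1703, 0.0044, -0.0218],
 [0.0044, 0.2052, -0.0262],
 [-0.0218, -0.0262, 0.131]].

Step 3 — form the quadratic (x - mu)^T · Sigma^{-1} · (x - mu):
  Sigma^{-1} · (x - mu) = (0.3319, 0.5983, 0.0087).
  (x - mu)^T · [Sigma^{-1} · (x - mu)] = (2)·(0.3319) + (3)·(0.5983) + (1)·(0.0087) = 2.4672.

Step 4 — take square root: d = √(2.4672) ≈ 1.5707.

d(x, mu) = √(2.4672) ≈ 1.5707


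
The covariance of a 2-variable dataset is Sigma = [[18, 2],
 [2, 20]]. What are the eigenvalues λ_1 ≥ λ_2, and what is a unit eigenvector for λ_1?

Step 1 — characteristic polynomial of 2×2 Sigma:
  det(Sigma - λI) = λ² - trace · λ + det = 0.
  trace = 18 + 20 = 38, det = 18·20 - (2)² = 356.
Step 2 — discriminant:
  Δ = trace² - 4·det = 1444 - 1424 = 20.
Step 3 — eigenvalues:
  λ = (trace ± √Δ)/2 = (38 ± 4.4721)/2,
  λ_1 = 21.2361,  λ_2 = 16.7639.

Step 4 — unit eigenvector for λ_1: solve (Sigma - λ_1 I)v = 0. First row:
  (18 - 21.2361)·v_x + (2)·v_y = 0, i.e. (-3.2361)·v_x + (2)·v_y = 0,
  so v ∝ (b, λ_1 - a) = (2, 3.2361) = u.
  ||u|| = √((2)² + (3.2361)²) = √(14.4721) ≈ 3.8042,
  v_1 = u/||u|| ≈ (0.5257, 0.8507) (||v_1|| = 1).

λ_1 = 21.2361,  λ_2 = 16.7639;  v_1 ≈ (0.5257, 0.8507)


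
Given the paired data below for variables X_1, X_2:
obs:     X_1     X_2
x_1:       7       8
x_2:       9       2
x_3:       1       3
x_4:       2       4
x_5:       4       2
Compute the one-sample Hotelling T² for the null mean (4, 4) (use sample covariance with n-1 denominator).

Step 1 — sample mean vector:
  mean(X_1) = (7 + 9 + 1 + 2 + 4) / 5 = 23/5 = 4.6
  mean(X_2) = (8 + 2 + 3 + 4 + 2) / 5 = 19/5 = 3.8
  x̄ = (4.6, 3.8),  deviation x̄ - mu_0 = (4.6, 3.8) - (4, 4) = (0.6, -0.2).

Step 2 — sample covariance matrix, S[i,j] = (1/(n-1)) · Σ_k (x_{k,i} - mean_i) · (x_{k,j} - mean_j), divisor n-1 = 4:
  S[X_1,X_1] = ((2.4)·(2.4) + (4.4)·(4.4) + (-3.6)·(-3.6) + (-2.6)·(-2.6) + (-0.6)·(-0.6)) / 4 = 45.2/4 = 11.3
  S[X_1,X_2] = ((2.4)·(4.2) + (4.4)·(-1.8) + (-3.6)·(-0.8) + (-2.6)·(0.2) + (-0.6)·(-1.8)) / 4 = 5.6/4 = 1.4
  S[X_2,X_2] = ((4.2)·(4.2) + (-1.8)·(-1.8) + (-0.8)·(-0.8) + (0.2)·(0.2) + (-1.8)·(-1.8)) / 4 = 24.8/4 = 6.2
  S = [[11.3, 1.4],
 [1.4, 6.2]].

Step 3 — invert S. det(S) = 11.3·6.2 - (1.4)² = 68.1.
  S^{-1} = (1/det) · [[d, -b], [-b, a]] = [[0.091, -0.0206],
 [-0.0206, 0.1659]].

Step 4 — quadratic form (x̄ - mu_0)^T · S^{-1} · (x̄ - mu_0):
  S^{-1} · (x̄ - mu_0) = (0.0587, -0.0455),
  (x̄ - mu_0)^T · [...] = (0.6)·(0.0587) + (-0.2)·(-0.0455) = 0.0443.

Step 5 — scale by n: T² = 5 · 0.0443 = 0.2217.

T² ≈ 0.2217


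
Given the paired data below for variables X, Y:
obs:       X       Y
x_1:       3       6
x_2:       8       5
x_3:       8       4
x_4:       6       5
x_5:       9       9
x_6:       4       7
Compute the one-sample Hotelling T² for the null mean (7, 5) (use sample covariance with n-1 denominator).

Step 1 — sample mean vector:
  mean(X) = (3 + 8 + 8 + 6 + 9 + 4) / 6 = 38/6 = 6.3333
  mean(Y) = (6 + 5 + 4 + 5 + 9 + 7) / 6 = 36/6 = 6
  x̄ = (6.3333, 6),  deviation x̄ - mu_0 = (6.3333, 6) - (7, 5) = (-0.6667, 1).

Step 2 — sample covariance matrix, S[i,j] = (1/(n-1)) · Σ_k (x_{k,i} - mean_i) · (x_{k,j} - mean_j), divisor n-1 = 5:
  S[X,X] = ((-3.3333)·(-3.3333) + (1.6667)·(1.6667) + (1.6667)·(1.6667) + (-0.3333)·(-0.3333) + (2.6667)·(2.6667) + (-2.3333)·(-2.3333)) / 5 = 29.3333/5 = 5.8667
  S[X,Y] = ((-3.3333)·(0) + (1.6667)·(-1) + (1.6667)·(-2) + (-0.3333)·(-1) + (2.6667)·(3) + (-2.3333)·(1)) / 5 = 1/5 = 0.2
  S[Y,Y] = ((0)·(0) + (-1)·(-1) + (-2)·(-2) + (-1)·(-1) + (3)·(3) + (1)·(1)) / 5 = 16/5 = 3.2
  S = [[5.8667, 0.2],
 [0.2, 3.2]].

Step 3 — invert S. det(S) = 5.8667·3.2 - (0.2)² = 18.7333.
  S^{-1} = (1/det) · [[d, -b], [-b, a]] = [[0.1708, -0.0107],
 [-0.0107, 0.3132]].

Step 4 — quadratic form (x̄ - mu_0)^T · S^{-1} · (x̄ - mu_0):
  S^{-1} · (x̄ - mu_0) = (-0.1246, 0.3203),
  (x̄ - mu_0)^T · [...] = (-0.6667)·(-0.1246) + (1)·(0.3203) = 0.4033.

Step 5 — scale by n: T² = 6 · 0.4033 = 2.4199.

T² ≈ 2.4199


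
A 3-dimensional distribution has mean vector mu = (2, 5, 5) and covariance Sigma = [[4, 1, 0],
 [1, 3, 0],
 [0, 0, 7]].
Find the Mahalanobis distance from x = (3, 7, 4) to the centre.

Step 1 — centre the observation: (x - mu) = (1, 2, -1).

Step 2 — invert Sigma (cofactor / det for 3×3, or solve directly):
  Sigma^{-1} = [[0.2727, -0.0909, 0],
 [-0.0909, 0.3636, 0],
 [0, 0, 0.1429]].

Step 3 — form the quadratic (x - mu)^T · Sigma^{-1} · (x - mu):
  Sigma^{-1} · (x - mu) = (0.0909, 0.6364, -0.1429).
  (x - mu)^T · [Sigma^{-1} · (x - mu)] = (1)·(0.0909) + (2)·(0.6364) + (-1)·(-0.1429) = 1.5065.

Step 4 — take square root: d = √(1.5065) ≈ 1.2274.

d(x, mu) = √(1.5065) ≈ 1.2274


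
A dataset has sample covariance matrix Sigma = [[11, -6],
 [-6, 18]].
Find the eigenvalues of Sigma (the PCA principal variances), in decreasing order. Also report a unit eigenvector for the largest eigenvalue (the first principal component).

Step 1 — characteristic polynomial of 2×2 Sigma:
  det(Sigma - λI) = λ² - trace · λ + det = 0.
  trace = 11 + 18 = 29, det = 11·18 - (-6)² = 162.
Step 2 — discriminant:
  Δ = trace² - 4·det = 841 - 648 = 193.
Step 3 — eigenvalues:
  λ = (trace ± √Δ)/2 = (29 ± 13.8924)/2,
  λ_1 = 21.4462,  λ_2 = 7.5538.

Step 4 — unit eigenvector for λ_1: solve (Sigma - λ_1 I)v = 0. First row:
  (11 - 21.4462)·v_x + (-6)·v_y = 0, i.e. (-10.4462)·v_x + (-6)·v_y = 0,
  so v ∝ (b, λ_1 - a) = (-6, 10.4462); multiply by -1 so the first entry is positive: u = (6, -10.4462).
  ||u|| = √((6)² + (-10.4462)²) = √(145.1236) ≈ 12.0467,
  v_1 = u/||u|| ≈ (0.4981, -0.8671) (||v_1|| = 1).

λ_1 = 21.4462,  λ_2 = 7.5538;  v_1 ≈ (0.4981, -0.8671)


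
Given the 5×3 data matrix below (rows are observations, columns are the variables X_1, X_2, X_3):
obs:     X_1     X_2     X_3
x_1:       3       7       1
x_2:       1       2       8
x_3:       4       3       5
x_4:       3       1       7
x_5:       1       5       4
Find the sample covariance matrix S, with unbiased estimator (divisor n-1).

Step 1 — column means:
  mean(X_1) = (3 + 1 + 4 + 3 + 1) / 5 = 12/5 = 2.4
  mean(X_2) = (7 + 2 + 3 + 1 + 5) / 5 = 18/5 = 3.6
  mean(X_3) = (1 + 8 + 5 + 7 + 4) / 5 = 25/5 = 5

Step 2 — sample covariance S[i,j] = (1/(n-1)) · Σ_k (x_{k,i} - mean_i) · (x_{k,j} - mean_j), with n-1 = 4.
  S[X_1,X_1] = ((0.6)·(0.6) + (-1.4)·(-1.4) + (1.6)·(1.6) + (0.6)·(0.6) + (-1.4)·(-1.4)) / 4 = 7.2/4 = 1.8
  S[X_1,X_2] = ((0.6)·(3.4) + (-1.4)·(-1.6) + (1.6)·(-0.6) + (0.6)·(-2.6) + (-1.4)·(1.4)) / 4 = -0.2/4 = -0.05
  S[X_1,X_3] = ((0.6)·(-4) + (-1.4)·(3) + (1.6)·(0) + (0.6)·(2) + (-1.4)·(-1)) / 4 = -4/4 = -1
  S[X_2,X_2] = ((3.4)·(3.4) + (-1.6)·(-1.6) + (-0.6)·(-0.6) + (-2.6)·(-2.6) + (1.4)·(1.4)) / 4 = 23.2/4 = 5.8
  S[X_2,X_3] = ((3.4)·(-4) + (-1.6)·(3) + (-0.6)·(0) + (-2.6)·(2) + (1.4)·(-1)) / 4 = -25/4 = -6.25
  S[X_3,X_3] = ((-4)·(-4) + (3)·(3) + (0)·(0) + (2)·(2) + (-1)·(-1)) / 4 = 30/4 = 7.5

S is symmetric (S[j,i] = S[i,j]). Assembling:

S = [[1.8, -0.05, -1],
 [-0.05, 5.8, -6.25],
 [-1, -6.25, 7.5]]


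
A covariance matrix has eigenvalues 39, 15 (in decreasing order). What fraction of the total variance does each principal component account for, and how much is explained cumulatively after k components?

Step 1 — total variance = trace(Sigma) = Σ λ_i = 39 + 15 = 54.

Step 2 — fraction explained by component i = λ_i / Σ λ:
  PC1: 39/54 = 0.7222
  PC2: 15/54 = 0.2778

Step 3 — cumulative fraction after k components = (λ_1 + ... + λ_k) / Σ λ:
  k = 1: 39/54 = 0.7222
  k = 2: (39 + 15)/54 = 54/54 = 1

Summary (fraction, with percent):

explained: PC1 0.7222 (72.22%), PC2 0.2778 (27.78%);  cumulative: 0.7222, 1


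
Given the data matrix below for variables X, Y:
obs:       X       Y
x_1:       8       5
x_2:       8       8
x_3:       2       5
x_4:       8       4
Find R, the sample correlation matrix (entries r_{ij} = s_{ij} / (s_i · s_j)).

Step 1 — column means:
  mean(X) = (8 + 8 + 2 + 8) / 4 = 26/4 = 6.5
  mean(Y) = (5 + 8 + 5 + 4) / 4 = 22/4 = 5.5

Step 2 — sample variances and covariances s[i,j] = (1/(n-1)) · Σ_k (x_{k,i} - mean_i) · (x_{k,j} - mean_j), with n-1 = 3:
  s[X,X] = ((1.5)·(1.5) + (1.5)·(1.5) + (-4.5)·(-4.5) + (1.5)·(1.5)) / 3 = 27/3 = 9
  s[X,Y] = ((1.5)·(-0.5) + (1.5)·(2.5) + (-4.5)·(-0.5) + (1.5)·(-1.5)) / 3 = 3/3 = 1
  s[Y,Y] = ((-0.5)·(-0.5) + (2.5)·(2.5) + (-0.5)·(-0.5) + (-1.5)·(-1.5)) / 3 = 9/3 = 3
  Sample standard deviations s_i = √(s[i,i]):
  s(X) = √(9) = 3
  s(Y) = √(3) = 1.7321

Step 3 — r_{ij} = s_{ij} / (s_i · s_j):
  r[X,X] = 1 (diagonal).
  r[X,Y] = 1 / (3 · 1.7321) = 1 / 5.1962 = 0.1925
  r[Y,Y] = 1 (diagonal).

R is symmetric with unit diagonal. Assembling:

R = [[1, 0.1925],
 [0.1925, 1]]


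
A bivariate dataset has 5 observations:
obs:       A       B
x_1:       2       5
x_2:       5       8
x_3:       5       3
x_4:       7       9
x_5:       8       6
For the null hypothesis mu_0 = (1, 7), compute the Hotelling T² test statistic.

Step 1 — sample mean vector:
  mean(A) = (2 + 5 + 5 + 7 + 8) / 5 = 27/5 = 5.4
  mean(B) = (5 + 8 + 3 + 9 + 6) / 5 = 31/5 = 6.2
  x̄ = (5.4, 6.2),  deviation x̄ - mu_0 = (5.4, 6.2) - (1, 7) = (4.4, -0.8).

Step 2 — sample covariance matrix, S[i,j] = (1/(n-1)) · Σ_k (x_{k,i} - mean_i) · (x_{k,j} - mean_j), divisor n-1 = 4:
  S[A,A] = ((-3.4)·(-3.4) + (-0.4)·(-0.4) + (-0.4)·(-0.4) + (1.6)·(1.6) + (2.6)·(2.6)) / 4 = 21.2/4 = 5.3
  S[A,B] = ((-3.4)·(-1.2) + (-0.4)·(1.8) + (-0.4)·(-3.2) + (1.6)·(2.8) + (2.6)·(-0.2)) / 4 = 8.6/4 = 2.15
  S[B,B] = ((-1.2)·(-1.2) + (1.8)·(1.8) + (-3.2)·(-3.2) + (2.8)·(2.8) + (-0.2)·(-0.2)) / 4 = 22.8/4 = 5.7
  S = [[5.3, 2.15],
 [2.15, 5.7]].

Step 3 — invert S. det(S) = 5.3·5.7 - (2.15)² = 25.5875.
  S^{-1} = (1/det) · [[d, -b], [-b, a]] = [[0.2228, -0.084],
 [-0.084, 0.2071]].

Step 4 — quadratic form (x̄ - mu_0)^T · S^{-1} · (x̄ - mu_0):
  S^{-1} · (x̄ - mu_0) = (1.0474, -0.5354),
  (x̄ - mu_0)^T · [...] = (4.4)·(1.0474) + (-0.8)·(-0.5354) = 5.0368.

Step 5 — scale by n: T² = 5 · 5.0368 = 25.1842.

T² ≈ 25.1842


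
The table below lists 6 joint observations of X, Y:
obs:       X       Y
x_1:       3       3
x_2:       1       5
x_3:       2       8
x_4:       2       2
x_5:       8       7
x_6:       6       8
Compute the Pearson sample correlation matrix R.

Step 1 — column means:
  mean(X) = (3 + 1 + 2 + 2 + 8 + 6) / 6 = 22/6 = 3.6667
  mean(Y) = (3 + 5 + 8 + 2 + 7 + 8) / 6 = 33/6 = 5.5

Step 2 — sample variances and covariances s[i,j] = (1/(n-1)) · Σ_k (x_{k,i} - mean_i) · (x_{k,j} - mean_j), with n-1 = 5:
  s[X,X] = ((-0.6667)·(-0.6667) + (-2.6667)·(-2.6667) + (-1.6667)·(-1.6667) + (-1.6667)·(-1.6667) + (4.3333)·(4.3333) + (2.3333)·(2.3333)) / 5 = 37.3333/5 = 7.4667
  s[X,Y] = ((-0.6667)·(-2.5) + (-2.6667)·(-0.5) + (-1.6667)·(2.5) + (-1.6667)·(-3.5) + (4.3333)·(1.5) + (2.3333)·(2.5)) / 5 = 17/5 = 3.4
  s[Y,Y] = ((-2.5)·(-2.5) + (-0.5)·(-0.5) + (2.5)·(2.5) + (-3.5)·(-3.5) + (1.5)·(1.5) + (2.5)·(2.5)) / 5 = 33.5/5 = 6.7
  Sample standard deviations s_i = √(s[i,i]):
  s(X) = √(7.4667) = 2.7325
  s(Y) = √(6.7) = 2.5884

Step 3 — r_{ij} = s_{ij} / (s_i · s_j):
  r[X,X] = 1 (diagonal).
  r[X,Y] = 3.4 / (2.7325 · 2.5884) = 3.4 / 7.073 = 0.4807
  r[Y,Y] = 1 (diagonal).

R is symmetric with unit diagonal. Assembling:

R = [[1, 0.4807],
 [0.4807, 1]]


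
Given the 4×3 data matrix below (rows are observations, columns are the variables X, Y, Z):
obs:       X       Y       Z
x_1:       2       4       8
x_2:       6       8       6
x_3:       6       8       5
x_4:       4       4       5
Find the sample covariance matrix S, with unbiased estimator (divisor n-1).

Step 1 — column means:
  mean(X) = (2 + 6 + 6 + 4) / 4 = 18/4 = 4.5
  mean(Y) = (4 + 8 + 8 + 4) / 4 = 24/4 = 6
  mean(Z) = (8 + 6 + 5 + 5) / 4 = 24/4 = 6

Step 2 — sample covariance S[i,j] = (1/(n-1)) · Σ_k (x_{k,i} - mean_i) · (x_{k,j} - mean_j), with n-1 = 3.
  S[X,X] = ((-2.5)·(-2.5) + (1.5)·(1.5) + (1.5)·(1.5) + (-0.5)·(-0.5)) / 3 = 11/3 = 3.6667
  S[X,Y] = ((-2.5)·(-2) + (1.5)·(2) + (1.5)·(2) + (-0.5)·(-2)) / 3 = 12/3 = 4
  S[X,Z] = ((-2.5)·(2) + (1.5)·(0) + (1.5)·(-1) + (-0.5)·(-1)) / 3 = -6/3 = -2
  S[Y,Y] = ((-2)·(-2) + (2)·(2) + (2)·(2) + (-2)·(-2)) / 3 = 16/3 = 5.3333
  S[Y,Z] = ((-2)·(2) + (2)·(0) + (2)·(-1) + (-2)·(-1)) / 3 = -4/3 = -1.3333
  S[Z,Z] = ((2)·(2) + (0)·(0) + (-1)·(-1) + (-1)·(-1)) / 3 = 6/3 = 2

S is symmetric (S[j,i] = S[i,j]). Assembling:

S = [[3.6667, 4, -2],
 [4, 5.3333, -1.3333],
 [-2, -1.3333, 2]]
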